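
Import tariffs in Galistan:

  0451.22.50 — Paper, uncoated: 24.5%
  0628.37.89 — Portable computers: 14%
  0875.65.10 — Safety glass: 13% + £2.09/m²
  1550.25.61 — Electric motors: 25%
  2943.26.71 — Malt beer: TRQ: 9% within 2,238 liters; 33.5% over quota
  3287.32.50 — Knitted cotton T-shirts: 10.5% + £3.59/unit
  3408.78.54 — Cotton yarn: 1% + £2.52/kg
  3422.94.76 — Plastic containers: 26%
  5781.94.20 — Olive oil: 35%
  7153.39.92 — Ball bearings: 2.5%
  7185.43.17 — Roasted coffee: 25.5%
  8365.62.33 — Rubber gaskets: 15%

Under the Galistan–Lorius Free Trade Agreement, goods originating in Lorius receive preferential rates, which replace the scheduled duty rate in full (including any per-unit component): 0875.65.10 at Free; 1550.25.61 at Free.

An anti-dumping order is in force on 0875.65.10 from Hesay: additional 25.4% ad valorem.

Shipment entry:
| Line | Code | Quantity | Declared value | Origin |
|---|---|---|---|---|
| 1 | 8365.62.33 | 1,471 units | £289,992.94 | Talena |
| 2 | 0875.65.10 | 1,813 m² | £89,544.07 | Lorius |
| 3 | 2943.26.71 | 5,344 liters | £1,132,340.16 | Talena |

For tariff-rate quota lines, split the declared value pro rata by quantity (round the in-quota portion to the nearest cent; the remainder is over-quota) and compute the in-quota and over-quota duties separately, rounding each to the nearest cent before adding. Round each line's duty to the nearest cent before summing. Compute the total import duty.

£306,651.48

Line 1 (8365.62.33, Talena, 1,471 units, £289,992.94):
Base rate for 8365.62.33 is 15%.
Duty = £289,992.94 × 15% = £43,498.94.
Line 2 (0875.65.10, Lorius, 1,813 m², £89,544.07):
Base rate for 0875.65.10 is 13% + £2.09/m².
Origin Lorius qualifies under the Galistan–Lorius agreement and 0875.65.10 is covered: preferential rate Free applies instead.
The additional-duty order on 0875.65.10 targets Hesay, not Lorius; it does not apply.
Duty = £89,544.07 × 0% = £0.00.
Line 3 (2943.26.71, Talena, 5,344 liters, £1,132,340.16):
Code 2943.26.71 is under a tariff-rate quota (threshold 2,238 liters). In-quota: 2,238 liters at 9%; over-quota: 3,106 liters at 33.5%.
Pro-rata value split: in-quota = £1,132,340.16 × 2,238/5,344 = £474,209.82; over-quota = £1,132,340.16 − £474,209.82 = £658,130.34.
In-quota duty = £474,209.82 × 9% = £42,678.88. Over-quota duty = £658,130.34 × 33.5% = £220,473.66.
Line duty = £42,678.88 + £220,473.66 = £263,152.54.
Total = £43,498.94 + £0.00 + £263,152.54 = £306,651.48.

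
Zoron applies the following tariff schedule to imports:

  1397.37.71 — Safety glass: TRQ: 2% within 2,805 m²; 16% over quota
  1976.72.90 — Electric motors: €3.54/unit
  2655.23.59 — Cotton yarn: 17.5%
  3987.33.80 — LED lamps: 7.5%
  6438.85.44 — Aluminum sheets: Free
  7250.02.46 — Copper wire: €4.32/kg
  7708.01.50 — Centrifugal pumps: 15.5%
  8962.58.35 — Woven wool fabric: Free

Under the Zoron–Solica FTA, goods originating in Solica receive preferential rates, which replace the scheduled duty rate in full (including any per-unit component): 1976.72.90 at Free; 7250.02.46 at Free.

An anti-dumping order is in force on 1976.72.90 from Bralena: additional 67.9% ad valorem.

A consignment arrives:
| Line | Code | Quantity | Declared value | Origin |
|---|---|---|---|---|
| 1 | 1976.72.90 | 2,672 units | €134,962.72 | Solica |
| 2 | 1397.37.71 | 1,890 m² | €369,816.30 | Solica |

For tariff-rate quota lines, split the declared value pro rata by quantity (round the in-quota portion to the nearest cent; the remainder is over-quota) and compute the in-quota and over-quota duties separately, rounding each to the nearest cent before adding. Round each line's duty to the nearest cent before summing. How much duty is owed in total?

Line 1 (1976.72.90, Solica, 2,672 units, €134,962.72):
Base rate for 1976.72.90 is €3.54/unit.
Origin Solica qualifies under the Zoron–Solica agreement and 1976.72.90 is covered: preferential rate Free applies instead.
The additional-duty order on 1976.72.90 targets Bralena, not Solica; it does not apply.
Duty = €134,962.72 × 0% = €0.00.
Line 2 (1397.37.71, Solica, 1,890 m², €369,816.30):
Code 1397.37.71 is under a tariff-rate quota (threshold 2,805 m²). Quantity 1,890 m² is within the quota, so the in-quota rate 2% applies to the full value.
Duty = €369,816.30 × 2% = €7,396.33.
Total = €0.00 + €7,396.33 = €7,396.33.

€7,396.33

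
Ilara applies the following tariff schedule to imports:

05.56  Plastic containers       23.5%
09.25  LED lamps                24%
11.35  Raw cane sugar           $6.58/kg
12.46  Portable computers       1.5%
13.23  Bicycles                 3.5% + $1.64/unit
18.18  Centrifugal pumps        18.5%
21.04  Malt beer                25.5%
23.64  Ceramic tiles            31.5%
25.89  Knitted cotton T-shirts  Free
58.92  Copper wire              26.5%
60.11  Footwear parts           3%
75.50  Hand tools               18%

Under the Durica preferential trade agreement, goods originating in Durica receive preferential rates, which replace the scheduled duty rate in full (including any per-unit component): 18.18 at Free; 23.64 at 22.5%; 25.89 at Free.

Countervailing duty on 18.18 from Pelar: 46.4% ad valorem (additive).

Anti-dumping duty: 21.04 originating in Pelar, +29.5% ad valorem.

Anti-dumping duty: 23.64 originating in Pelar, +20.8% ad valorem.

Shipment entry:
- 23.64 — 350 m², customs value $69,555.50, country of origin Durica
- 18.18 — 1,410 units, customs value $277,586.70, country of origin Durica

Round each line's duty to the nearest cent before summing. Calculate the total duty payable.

$15,649.99

Line 1 (23.64, Durica, 350 m², $69,555.50):
Base rate for 23.64 is 31.5%.
Origin Durica qualifies under the Ilara–Durica agreement and 23.64 is covered: preferential rate 22.5% applies instead.
The additional-duty order on 23.64 targets Pelar, not Durica; it does not apply.
Duty = $69,555.50 × 22.5% = $15,649.99.
Line 2 (18.18, Durica, 1,410 units, $277,586.70):
Base rate for 18.18 is 18.5%.
Origin Durica qualifies under the Ilara–Durica agreement and 18.18 is covered: preferential rate Free applies instead.
The additional-duty order on 18.18 targets Pelar, not Durica; it does not apply.
Duty = $277,586.70 × 0% = $0.00.
Total = $15,649.99 + $0.00 = $15,649.99.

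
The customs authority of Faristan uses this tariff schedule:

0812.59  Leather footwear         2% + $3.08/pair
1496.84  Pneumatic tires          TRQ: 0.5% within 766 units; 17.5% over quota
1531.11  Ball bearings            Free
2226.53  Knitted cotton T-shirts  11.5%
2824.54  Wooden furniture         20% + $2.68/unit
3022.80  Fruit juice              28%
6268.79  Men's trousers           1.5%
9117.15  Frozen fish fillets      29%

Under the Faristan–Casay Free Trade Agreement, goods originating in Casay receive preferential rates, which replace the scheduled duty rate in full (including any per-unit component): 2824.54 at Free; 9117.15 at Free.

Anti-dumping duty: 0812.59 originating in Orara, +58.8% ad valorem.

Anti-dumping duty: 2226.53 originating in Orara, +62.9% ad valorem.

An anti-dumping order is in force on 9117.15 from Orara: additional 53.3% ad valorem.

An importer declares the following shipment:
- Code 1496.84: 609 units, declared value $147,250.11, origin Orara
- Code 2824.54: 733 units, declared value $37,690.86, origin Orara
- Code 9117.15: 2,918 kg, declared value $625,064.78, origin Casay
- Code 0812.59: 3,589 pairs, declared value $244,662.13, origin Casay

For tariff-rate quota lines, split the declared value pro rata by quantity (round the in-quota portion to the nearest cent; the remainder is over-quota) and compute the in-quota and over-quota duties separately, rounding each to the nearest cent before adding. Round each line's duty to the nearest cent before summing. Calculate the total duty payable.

$26,186.22

Line 1 (1496.84, Orara, 609 units, $147,250.11):
Code 1496.84 is under a tariff-rate quota (threshold 766 units). Quantity 609 units is within the quota, so the in-quota rate 0.5% applies to the full value.
Duty = $147,250.11 × 0.5% = $736.25.
Line 2 (2824.54, Orara, 733 units, $37,690.86):
Base rate for 2824.54 is 20% + $2.68/unit.
2824.54 has an FTA preferential rate, but origin Orara is not Casay; base rate stands.
Duty = $37,690.86 × 20% + 733 × $2.68 = $9,502.61.
Line 3 (9117.15, Casay, 2,918 kg, $625,064.78):
Base rate for 9117.15 is 29%.
Origin Casay qualifies under the Faristan–Casay agreement and 9117.15 is covered: preferential rate Free applies instead.
The additional-duty order on 9117.15 targets Orara, not Casay; it does not apply.
Duty = $625,064.78 × 0% = $0.00.
Line 4 (0812.59, Casay, 3,589 pairs, $244,662.13):
Base rate for 0812.59 is 2% + $3.08/pair.
Origin Casay is the FTA partner but 0812.59 is not on the preference list; base rate stands.
The additional-duty order on 0812.59 targets Orara, not Casay; it does not apply.
Duty = $244,662.13 × 2% + 3,589 × $3.08 = $15,947.36.
Total = $736.25 + $9,502.61 + $0.00 + $15,947.36 = $26,186.22.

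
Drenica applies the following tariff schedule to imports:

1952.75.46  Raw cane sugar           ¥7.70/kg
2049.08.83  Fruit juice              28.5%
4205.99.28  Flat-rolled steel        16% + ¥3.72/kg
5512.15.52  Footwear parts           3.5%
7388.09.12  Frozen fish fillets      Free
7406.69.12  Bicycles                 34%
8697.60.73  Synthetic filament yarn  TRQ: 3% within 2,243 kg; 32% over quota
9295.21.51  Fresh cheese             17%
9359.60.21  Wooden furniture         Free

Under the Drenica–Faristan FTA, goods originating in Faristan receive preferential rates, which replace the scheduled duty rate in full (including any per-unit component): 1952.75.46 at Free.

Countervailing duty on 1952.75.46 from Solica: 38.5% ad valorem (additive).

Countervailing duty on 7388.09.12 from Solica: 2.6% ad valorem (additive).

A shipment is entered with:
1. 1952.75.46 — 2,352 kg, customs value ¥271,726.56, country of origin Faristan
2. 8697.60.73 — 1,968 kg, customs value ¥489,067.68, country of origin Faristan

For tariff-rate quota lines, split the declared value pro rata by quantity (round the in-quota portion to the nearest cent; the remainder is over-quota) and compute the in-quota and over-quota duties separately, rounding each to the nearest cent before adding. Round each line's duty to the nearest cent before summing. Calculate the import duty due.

Line 1 (1952.75.46, Faristan, 2,352 kg, ¥271,726.56):
Base rate for 1952.75.46 is ¥7.70/kg.
Origin Faristan qualifies under the Drenica–Faristan agreement and 1952.75.46 is covered: preferential rate Free applies instead.
The additional-duty order on 1952.75.46 targets Solica, not Faristan; it does not apply.
Duty = ¥271,726.56 × 0% = ¥0.00.
Line 2 (8697.60.73, Faristan, 1,968 kg, ¥489,067.68):
Code 8697.60.73 is under a tariff-rate quota (threshold 2,243 kg). Quantity 1,968 kg is within the quota, so the in-quota rate 3% applies to the full value.
Duty = ¥489,067.68 × 3% = ¥14,672.03.
Total = ¥0.00 + ¥14,672.03 = ¥14,672.03.

¥14,672.03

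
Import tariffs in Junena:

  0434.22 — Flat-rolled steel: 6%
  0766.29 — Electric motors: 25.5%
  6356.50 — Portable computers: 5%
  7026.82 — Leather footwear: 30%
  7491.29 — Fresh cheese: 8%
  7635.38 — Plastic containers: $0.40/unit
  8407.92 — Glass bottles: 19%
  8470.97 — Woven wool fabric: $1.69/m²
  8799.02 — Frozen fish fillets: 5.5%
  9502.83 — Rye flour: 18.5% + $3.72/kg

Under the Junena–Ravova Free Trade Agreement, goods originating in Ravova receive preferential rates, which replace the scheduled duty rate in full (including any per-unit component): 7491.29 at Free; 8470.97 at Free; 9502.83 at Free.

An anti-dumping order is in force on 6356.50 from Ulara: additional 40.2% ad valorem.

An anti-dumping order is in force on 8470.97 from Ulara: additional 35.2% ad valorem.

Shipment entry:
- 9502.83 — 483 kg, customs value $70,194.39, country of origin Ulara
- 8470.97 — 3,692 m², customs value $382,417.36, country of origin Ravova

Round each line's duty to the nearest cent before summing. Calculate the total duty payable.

Line 1 (9502.83, Ulara, 483 kg, $70,194.39):
Base rate for 9502.83 is 18.5% + $3.72/kg.
9502.83 has an FTA preferential rate, but origin Ulara is not Ravova; base rate stands.
Duty = $70,194.39 × 18.5% + 483 × $3.72 = $14,782.72.
Line 2 (8470.97, Ravova, 3,692 m², $382,417.36):
Base rate for 8470.97 is $1.69/m².
Origin Ravova qualifies under the Junena–Ravova agreement and 8470.97 is covered: preferential rate Free applies instead.
The additional-duty order on 8470.97 targets Ulara, not Ravova; it does not apply.
Duty = $382,417.36 × 0% = $0.00.
Total = $14,782.72 + $0.00 = $14,782.72.

$14,782.72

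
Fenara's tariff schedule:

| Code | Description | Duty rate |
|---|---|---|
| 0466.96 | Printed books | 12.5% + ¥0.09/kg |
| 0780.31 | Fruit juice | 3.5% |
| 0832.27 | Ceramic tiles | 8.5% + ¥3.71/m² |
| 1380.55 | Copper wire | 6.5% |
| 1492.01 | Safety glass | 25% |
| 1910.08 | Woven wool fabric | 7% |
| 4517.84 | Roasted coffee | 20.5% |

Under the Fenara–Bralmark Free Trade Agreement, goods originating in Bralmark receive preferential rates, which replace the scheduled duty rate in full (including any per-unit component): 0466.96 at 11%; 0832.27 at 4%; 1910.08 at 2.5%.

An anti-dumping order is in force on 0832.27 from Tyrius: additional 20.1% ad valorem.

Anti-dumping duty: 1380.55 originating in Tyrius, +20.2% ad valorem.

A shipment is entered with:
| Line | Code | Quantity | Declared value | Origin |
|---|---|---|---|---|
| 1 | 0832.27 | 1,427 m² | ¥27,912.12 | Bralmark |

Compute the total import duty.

¥1,116.48

Line 1 (0832.27, Bralmark, 1,427 m², ¥27,912.12):
Base rate for 0832.27 is 8.5% + ¥3.71/m².
Origin Bralmark qualifies under the Fenara–Bralmark agreement and 0832.27 is covered: preferential rate 4% applies instead.
The additional-duty order on 0832.27 targets Tyrius, not Bralmark; it does not apply.
Duty = ¥27,912.12 × 4% = ¥1,116.48.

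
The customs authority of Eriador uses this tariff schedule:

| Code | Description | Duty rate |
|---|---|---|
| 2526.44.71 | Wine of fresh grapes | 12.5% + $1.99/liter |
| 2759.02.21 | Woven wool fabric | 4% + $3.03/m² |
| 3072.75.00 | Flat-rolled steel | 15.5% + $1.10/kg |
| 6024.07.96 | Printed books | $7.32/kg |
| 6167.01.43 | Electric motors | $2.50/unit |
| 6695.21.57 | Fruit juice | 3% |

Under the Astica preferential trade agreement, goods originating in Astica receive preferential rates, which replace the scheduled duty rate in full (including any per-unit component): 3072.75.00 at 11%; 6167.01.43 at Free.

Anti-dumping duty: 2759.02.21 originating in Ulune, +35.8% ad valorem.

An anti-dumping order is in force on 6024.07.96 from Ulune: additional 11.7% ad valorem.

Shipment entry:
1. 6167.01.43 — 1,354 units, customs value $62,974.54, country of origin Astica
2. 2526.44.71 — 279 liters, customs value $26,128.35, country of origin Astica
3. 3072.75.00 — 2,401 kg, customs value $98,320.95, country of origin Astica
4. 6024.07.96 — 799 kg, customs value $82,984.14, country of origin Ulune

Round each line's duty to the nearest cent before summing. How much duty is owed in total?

Line 1 (6167.01.43, Astica, 1,354 units, $62,974.54):
Base rate for 6167.01.43 is $2.50/unit.
Origin Astica qualifies under the Eriador–Astica agreement and 6167.01.43 is covered: preferential rate Free applies instead.
Duty = $62,974.54 × 0% = $0.00.
Line 2 (2526.44.71, Astica, 279 liters, $26,128.35):
Base rate for 2526.44.71 is 12.5% + $1.99/liter.
Origin Astica is the FTA partner but 2526.44.71 is not on the preference list; base rate stands.
Duty = $26,128.35 × 12.5% + 279 × $1.99 = $3,821.25.
Line 3 (3072.75.00, Astica, 2,401 kg, $98,320.95):
Base rate for 3072.75.00 is 15.5% + $1.10/kg.
Origin Astica qualifies under the Eriador–Astica agreement and 3072.75.00 is covered: preferential rate 11% applies instead.
Duty = $98,320.95 × 11% = $10,815.30.
Line 4 (6024.07.96, Ulune, 799 kg, $82,984.14):
Base rate for 6024.07.96 is $7.32/kg.
Additional duty on 6024.07.96 from Ulune: +11.7% ad valorem. Applied ad valorem rate = 11.7%.
Duty = $82,984.14 × 11.7% + 799 × $7.32 = $15,557.82.
Total = $0.00 + $3,821.25 + $10,815.30 + $15,557.82 = $30,194.37.

$30,194.37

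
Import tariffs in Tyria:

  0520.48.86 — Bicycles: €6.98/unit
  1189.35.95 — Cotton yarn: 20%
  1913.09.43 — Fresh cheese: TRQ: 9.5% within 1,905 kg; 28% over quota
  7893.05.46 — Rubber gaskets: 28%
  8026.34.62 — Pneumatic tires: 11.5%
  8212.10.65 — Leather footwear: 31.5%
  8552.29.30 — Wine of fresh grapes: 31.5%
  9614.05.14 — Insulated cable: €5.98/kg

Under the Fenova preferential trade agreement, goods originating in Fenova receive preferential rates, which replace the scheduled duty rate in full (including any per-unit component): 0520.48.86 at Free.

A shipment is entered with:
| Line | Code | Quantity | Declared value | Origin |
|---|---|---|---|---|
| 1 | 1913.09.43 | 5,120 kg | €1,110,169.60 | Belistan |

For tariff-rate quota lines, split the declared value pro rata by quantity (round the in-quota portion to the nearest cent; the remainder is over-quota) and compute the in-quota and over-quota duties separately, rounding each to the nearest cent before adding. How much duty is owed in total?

Line 1 (1913.09.43, Belistan, 5,120 kg, €1,110,169.60):
Code 1913.09.43 is under a tariff-rate quota (threshold 1,905 kg). In-quota: 1,905 kg at 9.5%; over-quota: 3,215 kg at 28%.
Pro-rata value split: in-quota = €1,110,169.60 × 1,905/5,120 = €413,061.15; over-quota = €1,110,169.60 − €413,061.15 = €697,108.45.
In-quota duty = €413,061.15 × 9.5% = €39,240.81. Over-quota duty = €697,108.45 × 28% = €195,190.37.
Line duty = €39,240.81 + €195,190.37 = €234,431.18.

€234,431.18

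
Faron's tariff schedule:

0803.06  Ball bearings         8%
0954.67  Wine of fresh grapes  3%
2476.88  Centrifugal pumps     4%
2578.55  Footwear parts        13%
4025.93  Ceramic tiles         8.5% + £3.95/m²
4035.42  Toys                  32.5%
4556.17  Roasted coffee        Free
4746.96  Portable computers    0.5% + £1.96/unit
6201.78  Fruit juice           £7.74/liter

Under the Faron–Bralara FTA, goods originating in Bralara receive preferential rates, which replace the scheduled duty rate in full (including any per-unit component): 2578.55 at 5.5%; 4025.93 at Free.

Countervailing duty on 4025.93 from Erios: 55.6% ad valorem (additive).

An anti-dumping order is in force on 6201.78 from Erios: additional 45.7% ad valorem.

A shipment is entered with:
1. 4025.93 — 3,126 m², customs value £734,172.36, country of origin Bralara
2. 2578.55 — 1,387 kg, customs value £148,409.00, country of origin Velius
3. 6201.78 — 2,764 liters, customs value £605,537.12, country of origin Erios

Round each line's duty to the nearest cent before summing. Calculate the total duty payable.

Line 1 (4025.93, Bralara, 3,126 m², £734,172.36):
Base rate for 4025.93 is 8.5% + £3.95/m².
Origin Bralara qualifies under the Faron–Bralara agreement and 4025.93 is covered: preferential rate Free applies instead.
The additional-duty order on 4025.93 targets Erios, not Bralara; it does not apply.
Duty = £734,172.36 × 0% = £0.00.
Line 2 (2578.55, Velius, 1,387 kg, £148,409.00):
Base rate for 2578.55 is 13%.
2578.55 has an FTA preferential rate, but origin Velius is not Bralara; base rate stands.
Duty = £148,409.00 × 13% = £19,293.17.
Line 3 (6201.78, Erios, 2,764 liters, £605,537.12):
Base rate for 6201.78 is £7.74/liter.
Additional duty on 6201.78 from Erios: +45.7% ad valorem. Applied ad valorem rate = 45.7%.
Duty = £605,537.12 × 45.7% + 2,764 × £7.74 = £298,123.82.
Total = £0.00 + £19,293.17 + £298,123.82 = £317,416.99.

£317,416.99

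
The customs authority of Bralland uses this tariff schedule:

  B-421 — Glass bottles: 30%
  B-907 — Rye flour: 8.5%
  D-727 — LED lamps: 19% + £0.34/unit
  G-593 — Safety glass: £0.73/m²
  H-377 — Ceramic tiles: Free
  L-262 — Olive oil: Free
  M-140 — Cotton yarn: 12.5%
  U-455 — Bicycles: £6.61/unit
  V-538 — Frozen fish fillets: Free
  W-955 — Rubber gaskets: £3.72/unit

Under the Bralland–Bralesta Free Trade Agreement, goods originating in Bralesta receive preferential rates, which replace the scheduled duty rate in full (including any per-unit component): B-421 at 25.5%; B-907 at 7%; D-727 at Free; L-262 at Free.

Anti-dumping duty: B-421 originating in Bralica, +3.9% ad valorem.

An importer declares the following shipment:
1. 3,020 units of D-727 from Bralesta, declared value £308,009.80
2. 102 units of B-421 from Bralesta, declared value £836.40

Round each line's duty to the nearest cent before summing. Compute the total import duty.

Line 1 (D-727, Bralesta, 3,020 units, £308,009.80):
Base rate for D-727 is 19% + £0.34/unit.
Origin Bralesta qualifies under the Bralland–Bralesta agreement and D-727 is covered: preferential rate Free applies instead.
Duty = £308,009.80 × 0% = £0.00.
Line 2 (B-421, Bralesta, 102 units, £836.40):
Base rate for B-421 is 30%.
Origin Bralesta qualifies under the Bralland–Bralesta agreement and B-421 is covered: preferential rate 25.5% applies instead.
The additional-duty order on B-421 targets Bralica, not Bralesta; it does not apply.
Duty = £836.40 × 25.5% = £213.28.
Total = £0.00 + £213.28 = £213.28.

£213.28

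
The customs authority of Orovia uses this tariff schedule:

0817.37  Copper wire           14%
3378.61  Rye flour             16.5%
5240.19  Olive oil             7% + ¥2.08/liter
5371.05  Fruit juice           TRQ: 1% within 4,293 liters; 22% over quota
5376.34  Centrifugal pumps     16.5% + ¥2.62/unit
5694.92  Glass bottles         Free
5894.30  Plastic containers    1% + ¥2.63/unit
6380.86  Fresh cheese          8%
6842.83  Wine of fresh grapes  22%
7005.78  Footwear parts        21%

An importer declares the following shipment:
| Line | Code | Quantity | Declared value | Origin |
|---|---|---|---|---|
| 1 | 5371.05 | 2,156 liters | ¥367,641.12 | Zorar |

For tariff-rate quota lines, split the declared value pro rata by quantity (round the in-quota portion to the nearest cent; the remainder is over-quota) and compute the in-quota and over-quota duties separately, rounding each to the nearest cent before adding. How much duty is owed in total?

Line 1 (5371.05, Zorar, 2,156 liters, ¥367,641.12):
Code 5371.05 is under a tariff-rate quota (threshold 4,293 liters). Quantity 2,156 liters is within the quota, so the in-quota rate 1% applies to the full value.
Duty = ¥367,641.12 × 1% = ¥3,676.41.

¥3,676.41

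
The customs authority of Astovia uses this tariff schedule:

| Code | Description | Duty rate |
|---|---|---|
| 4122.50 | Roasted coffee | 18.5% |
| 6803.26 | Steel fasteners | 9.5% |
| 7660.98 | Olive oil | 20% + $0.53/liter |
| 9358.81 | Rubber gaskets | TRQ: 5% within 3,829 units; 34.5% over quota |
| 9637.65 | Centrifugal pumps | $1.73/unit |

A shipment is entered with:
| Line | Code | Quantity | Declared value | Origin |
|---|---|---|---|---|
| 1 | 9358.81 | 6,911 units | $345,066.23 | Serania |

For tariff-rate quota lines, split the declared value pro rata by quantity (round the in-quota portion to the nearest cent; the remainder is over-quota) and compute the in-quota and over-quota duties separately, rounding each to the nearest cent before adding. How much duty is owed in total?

Line 1 (9358.81, Serania, 6,911 units, $345,066.23):
Code 9358.81 is under a tariff-rate quota (threshold 3,829 units). In-quota: 3,829 units at 5%; over-quota: 3,082 units at 34.5%.
Pro-rata value split: in-quota = $345,066.23 × 3,829/6,911 = $191,181.97; over-quota = $345,066.23 − $191,181.97 = $153,884.26.
In-quota duty = $191,181.97 × 5% = $9,559.10. Over-quota duty = $153,884.26 × 34.5% = $53,090.07.
Line duty = $9,559.10 + $53,090.07 = $62,649.17.

$62,649.17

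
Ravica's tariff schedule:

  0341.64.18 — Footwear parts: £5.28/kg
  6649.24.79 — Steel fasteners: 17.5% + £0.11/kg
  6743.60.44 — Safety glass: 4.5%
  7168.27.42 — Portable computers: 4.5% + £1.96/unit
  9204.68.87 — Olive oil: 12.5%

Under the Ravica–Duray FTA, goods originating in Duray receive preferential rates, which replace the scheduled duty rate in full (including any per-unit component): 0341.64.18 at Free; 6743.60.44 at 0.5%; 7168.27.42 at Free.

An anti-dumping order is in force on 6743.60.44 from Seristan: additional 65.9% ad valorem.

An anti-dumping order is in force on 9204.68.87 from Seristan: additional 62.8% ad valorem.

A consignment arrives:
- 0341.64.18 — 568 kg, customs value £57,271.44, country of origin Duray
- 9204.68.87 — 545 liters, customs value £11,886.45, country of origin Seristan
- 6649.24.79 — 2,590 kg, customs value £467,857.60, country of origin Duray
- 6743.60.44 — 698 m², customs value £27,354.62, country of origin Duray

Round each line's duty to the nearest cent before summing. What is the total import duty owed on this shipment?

£91,247.25

Line 1 (0341.64.18, Duray, 568 kg, £57,271.44):
Base rate for 0341.64.18 is £5.28/kg.
Origin Duray qualifies under the Ravica–Duray agreement and 0341.64.18 is covered: preferential rate Free applies instead.
Duty = £57,271.44 × 0% = £0.00.
Line 2 (9204.68.87, Seristan, 545 liters, £11,886.45):
Base rate for 9204.68.87 is 12.5%.
Additional duty on 9204.68.87 from Seristan: +62.8%. Applied ad valorem rate: 12.5% + 62.8% = 75.3%.
Duty = £11,886.45 × 75.3% = £8,950.50.
Line 3 (6649.24.79, Duray, 2,590 kg, £467,857.60):
Base rate for 6649.24.79 is 17.5% + £0.11/kg.
Origin Duray is the FTA partner but 6649.24.79 is not on the preference list; base rate stands.
Duty = £467,857.60 × 17.5% + 2,590 × £0.11 = £82,159.98.
Line 4 (6743.60.44, Duray, 698 m², £27,354.62):
Base rate for 6743.60.44 is 4.5%.
Origin Duray qualifies under the Ravica–Duray agreement and 6743.60.44 is covered: preferential rate 0.5% applies instead.
The additional-duty order on 6743.60.44 targets Seristan, not Duray; it does not apply.
Duty = £27,354.62 × 0.5% = £136.77.
Total = £0.00 + £8,950.50 + £82,159.98 + £136.77 = £91,247.25.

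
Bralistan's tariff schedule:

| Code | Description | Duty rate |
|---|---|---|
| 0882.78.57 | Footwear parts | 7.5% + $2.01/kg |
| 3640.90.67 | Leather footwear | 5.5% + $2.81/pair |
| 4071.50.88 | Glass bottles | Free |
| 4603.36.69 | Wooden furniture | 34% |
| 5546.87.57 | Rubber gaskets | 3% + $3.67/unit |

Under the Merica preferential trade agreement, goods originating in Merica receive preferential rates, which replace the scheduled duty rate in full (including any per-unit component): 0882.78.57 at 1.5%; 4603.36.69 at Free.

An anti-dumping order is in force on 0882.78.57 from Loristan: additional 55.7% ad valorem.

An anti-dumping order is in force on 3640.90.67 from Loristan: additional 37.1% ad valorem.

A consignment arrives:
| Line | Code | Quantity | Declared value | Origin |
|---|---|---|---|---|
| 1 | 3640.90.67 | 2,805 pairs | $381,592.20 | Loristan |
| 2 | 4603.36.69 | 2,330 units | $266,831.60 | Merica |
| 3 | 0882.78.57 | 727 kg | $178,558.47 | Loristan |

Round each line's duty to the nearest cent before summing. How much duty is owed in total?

$284,750.55

Line 1 (3640.90.67, Loristan, 2,805 pairs, $381,592.20):
Base rate for 3640.90.67 is 5.5% + $2.81/pair.
Additional duty on 3640.90.67 from Loristan: +37.1%. Applied ad valorem rate: 5.5% + 37.1% = 42.6%.
Duty = $381,592.20 × 42.6% + 2,805 × $2.81 = $170,440.33.
Line 2 (4603.36.69, Merica, 2,330 units, $266,831.60):
Base rate for 4603.36.69 is 34%.
Origin Merica qualifies under the Bralistan–Merica agreement and 4603.36.69 is covered: preferential rate Free applies instead.
Duty = $266,831.60 × 0% = $0.00.
Line 3 (0882.78.57, Loristan, 727 kg, $178,558.47):
Base rate for 0882.78.57 is 7.5% + $2.01/kg.
0882.78.57 has an FTA preferential rate, but origin Loristan is not Merica; base rate stands.
Additional duty on 0882.78.57 from Loristan: +55.7%. Applied ad valorem rate: 7.5% + 55.7% = 63.2%.
Duty = $178,558.47 × 63.2% + 727 × $2.01 = $114,310.22.
Total = $170,440.33 + $0.00 + $114,310.22 = $284,750.55.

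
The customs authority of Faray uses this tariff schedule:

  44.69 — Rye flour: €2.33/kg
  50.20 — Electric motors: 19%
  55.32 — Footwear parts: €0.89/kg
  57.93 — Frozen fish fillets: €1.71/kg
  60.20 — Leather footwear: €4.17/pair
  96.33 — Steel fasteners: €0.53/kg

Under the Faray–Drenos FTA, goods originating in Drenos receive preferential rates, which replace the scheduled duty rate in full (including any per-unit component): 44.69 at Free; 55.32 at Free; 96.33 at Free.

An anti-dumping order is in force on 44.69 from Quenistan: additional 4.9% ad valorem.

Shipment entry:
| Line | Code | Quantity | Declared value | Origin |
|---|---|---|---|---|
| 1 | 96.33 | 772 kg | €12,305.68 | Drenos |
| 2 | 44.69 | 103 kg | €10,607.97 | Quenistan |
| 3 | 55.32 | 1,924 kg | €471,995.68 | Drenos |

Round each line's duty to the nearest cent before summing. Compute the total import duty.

Line 1 (96.33, Drenos, 772 kg, €12,305.68):
Base rate for 96.33 is €0.53/kg.
Origin Drenos qualifies under the Faray–Drenos agreement and 96.33 is covered: preferential rate Free applies instead.
Duty = €12,305.68 × 0% = €0.00.
Line 2 (44.69, Quenistan, 103 kg, €10,607.97):
Base rate for 44.69 is €2.33/kg.
44.69 has an FTA preferential rate, but origin Quenistan is not Drenos; base rate stands.
Additional duty on 44.69 from Quenistan: +4.9% ad valorem. Applied ad valorem rate = 4.9%.
Duty = €10,607.97 × 4.9% + 103 × €2.33 = €759.78.
Line 3 (55.32, Drenos, 1,924 kg, €471,995.68):
Base rate for 55.32 is €0.89/kg.
Origin Drenos qualifies under the Faray–Drenos agreement and 55.32 is covered: preferential rate Free applies instead.
Duty = €471,995.68 × 0% = €0.00.
Total = €0.00 + €759.78 + €0.00 = €759.78.

€759.78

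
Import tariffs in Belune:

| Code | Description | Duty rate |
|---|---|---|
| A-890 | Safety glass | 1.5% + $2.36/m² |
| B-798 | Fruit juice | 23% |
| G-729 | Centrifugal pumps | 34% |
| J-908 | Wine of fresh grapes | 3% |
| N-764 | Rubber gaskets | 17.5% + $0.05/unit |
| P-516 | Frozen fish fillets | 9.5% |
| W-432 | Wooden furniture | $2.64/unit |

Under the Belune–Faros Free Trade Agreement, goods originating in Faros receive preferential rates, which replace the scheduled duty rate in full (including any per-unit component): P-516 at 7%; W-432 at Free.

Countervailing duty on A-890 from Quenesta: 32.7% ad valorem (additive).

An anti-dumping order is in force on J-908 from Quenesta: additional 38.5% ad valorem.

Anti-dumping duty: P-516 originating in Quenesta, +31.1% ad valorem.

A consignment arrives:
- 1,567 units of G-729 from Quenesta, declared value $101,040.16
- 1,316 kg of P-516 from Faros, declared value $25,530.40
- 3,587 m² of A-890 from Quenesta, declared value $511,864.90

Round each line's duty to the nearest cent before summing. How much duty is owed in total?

$219,663.90

Line 1 (G-729, Quenesta, 1,567 units, $101,040.16):
Base rate for G-729 is 34%.
Duty = $101,040.16 × 34% = $34,353.65.
Line 2 (P-516, Faros, 1,316 kg, $25,530.40):
Base rate for P-516 is 9.5%.
Origin Faros qualifies under the Belune–Faros agreement and P-516 is covered: preferential rate 7% applies instead.
The additional-duty order on P-516 targets Quenesta, not Faros; it does not apply.
Duty = $25,530.40 × 7% = $1,787.13.
Line 3 (A-890, Quenesta, 3,587 m², $511,864.90):
Base rate for A-890 is 1.5% + $2.36/m².
Additional duty on A-890 from Quenesta: +32.7%. Applied ad valorem rate: 1.5% + 32.7% = 34.2%.
Duty = $511,864.90 × 34.2% + 3,587 × $2.36 = $183,523.12.
Total = $34,353.65 + $1,787.13 + $183,523.12 = $219,663.90.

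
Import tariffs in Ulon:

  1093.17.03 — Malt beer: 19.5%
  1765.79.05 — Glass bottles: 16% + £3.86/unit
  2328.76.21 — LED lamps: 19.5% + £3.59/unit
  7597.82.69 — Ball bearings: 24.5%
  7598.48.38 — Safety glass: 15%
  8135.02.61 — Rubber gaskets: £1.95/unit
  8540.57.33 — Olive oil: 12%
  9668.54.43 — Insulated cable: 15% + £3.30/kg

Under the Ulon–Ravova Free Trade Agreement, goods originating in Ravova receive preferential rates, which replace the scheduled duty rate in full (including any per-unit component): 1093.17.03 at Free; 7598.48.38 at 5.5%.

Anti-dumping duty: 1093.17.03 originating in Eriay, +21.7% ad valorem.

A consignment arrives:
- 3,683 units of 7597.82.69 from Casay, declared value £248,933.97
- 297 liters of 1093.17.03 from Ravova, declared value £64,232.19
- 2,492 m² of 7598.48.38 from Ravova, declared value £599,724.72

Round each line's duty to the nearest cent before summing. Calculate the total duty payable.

Line 1 (7597.82.69, Casay, 3,683 units, £248,933.97):
Base rate for 7597.82.69 is 24.5%.
Duty = £248,933.97 × 24.5% = £60,988.82.
Line 2 (1093.17.03, Ravova, 297 liters, £64,232.19):
Base rate for 1093.17.03 is 19.5%.
Origin Ravova qualifies under the Ulon–Ravova agreement and 1093.17.03 is covered: preferential rate Free applies instead.
The additional-duty order on 1093.17.03 targets Eriay, not Ravova; it does not apply.
Duty = £64,232.19 × 0% = £0.00.
Line 3 (7598.48.38, Ravova, 2,492 m², £599,724.72):
Base rate for 7598.48.38 is 15%.
Origin Ravova qualifies under the Ulon–Ravova agreement and 7598.48.38 is covered: preferential rate 5.5% applies instead.
Duty = £599,724.72 × 5.5% = £32,984.86.
Total = £60,988.82 + £0.00 + £32,984.86 = £93,973.68.

£93,973.68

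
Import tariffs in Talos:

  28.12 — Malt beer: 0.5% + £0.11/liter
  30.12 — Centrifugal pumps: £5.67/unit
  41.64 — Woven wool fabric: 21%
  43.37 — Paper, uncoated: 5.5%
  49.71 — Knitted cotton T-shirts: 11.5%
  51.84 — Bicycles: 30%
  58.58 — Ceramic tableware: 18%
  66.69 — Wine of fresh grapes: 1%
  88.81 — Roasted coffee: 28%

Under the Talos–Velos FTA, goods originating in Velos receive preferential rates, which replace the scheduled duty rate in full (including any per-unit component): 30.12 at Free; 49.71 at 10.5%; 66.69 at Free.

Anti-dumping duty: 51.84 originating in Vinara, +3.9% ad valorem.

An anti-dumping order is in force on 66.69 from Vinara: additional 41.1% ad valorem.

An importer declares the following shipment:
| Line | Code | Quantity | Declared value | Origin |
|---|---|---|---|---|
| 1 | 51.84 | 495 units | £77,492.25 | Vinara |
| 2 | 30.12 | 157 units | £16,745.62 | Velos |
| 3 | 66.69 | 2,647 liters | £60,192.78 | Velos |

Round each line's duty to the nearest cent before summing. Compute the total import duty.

Line 1 (51.84, Vinara, 495 units, £77,492.25):
Base rate for 51.84 is 30%.
Additional duty on 51.84 from Vinara: +3.9%. Applied ad valorem rate: 30% + 3.9% = 33.9%.
Duty = £77,492.25 × 33.9% = £26,269.87.
Line 2 (30.12, Velos, 157 units, £16,745.62):
Base rate for 30.12 is £5.67/unit.
Origin Velos qualifies under the Talos–Velos agreement and 30.12 is covered: preferential rate Free applies instead.
Duty = £16,745.62 × 0% = £0.00.
Line 3 (66.69, Velos, 2,647 liters, £60,192.78):
Base rate for 66.69 is 1%.
Origin Velos qualifies under the Talos–Velos agreement and 66.69 is covered: preferential rate Free applies instead.
The additional-duty order on 66.69 targets Vinara, not Velos; it does not apply.
Duty = £60,192.78 × 0% = £0.00.
Total = £26,269.87 + £0.00 + £0.00 = £26,269.87.

£26,269.87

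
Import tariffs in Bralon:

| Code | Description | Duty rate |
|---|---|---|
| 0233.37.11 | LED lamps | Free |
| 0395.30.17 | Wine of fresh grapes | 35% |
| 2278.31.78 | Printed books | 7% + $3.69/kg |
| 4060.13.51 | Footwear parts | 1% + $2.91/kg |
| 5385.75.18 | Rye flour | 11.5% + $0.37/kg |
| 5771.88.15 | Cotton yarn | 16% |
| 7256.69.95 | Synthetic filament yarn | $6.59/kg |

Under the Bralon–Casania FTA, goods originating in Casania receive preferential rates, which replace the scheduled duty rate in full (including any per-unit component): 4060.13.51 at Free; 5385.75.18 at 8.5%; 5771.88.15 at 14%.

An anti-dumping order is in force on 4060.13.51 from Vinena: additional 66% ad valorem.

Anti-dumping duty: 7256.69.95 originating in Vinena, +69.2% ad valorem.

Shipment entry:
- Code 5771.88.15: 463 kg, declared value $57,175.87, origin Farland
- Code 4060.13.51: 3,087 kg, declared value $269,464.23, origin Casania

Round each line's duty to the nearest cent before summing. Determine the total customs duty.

Line 1 (5771.88.15, Farland, 463 kg, $57,175.87):
Base rate for 5771.88.15 is 16%.
5771.88.15 has an FTA preferential rate, but origin Farland is not Casania; base rate stands.
Duty = $57,175.87 × 16% = $9,148.14.
Line 2 (4060.13.51, Casania, 3,087 kg, $269,464.23):
Base rate for 4060.13.51 is 1% + $2.91/kg.
Origin Casania qualifies under the Bralon–Casania agreement and 4060.13.51 is covered: preferential rate Free applies instead.
The additional-duty order on 4060.13.51 targets Vinena, not Casania; it does not apply.
Duty = $269,464.23 × 0% = $0.00.
Total = $9,148.14 + $0.00 = $9,148.14.

$9,148.14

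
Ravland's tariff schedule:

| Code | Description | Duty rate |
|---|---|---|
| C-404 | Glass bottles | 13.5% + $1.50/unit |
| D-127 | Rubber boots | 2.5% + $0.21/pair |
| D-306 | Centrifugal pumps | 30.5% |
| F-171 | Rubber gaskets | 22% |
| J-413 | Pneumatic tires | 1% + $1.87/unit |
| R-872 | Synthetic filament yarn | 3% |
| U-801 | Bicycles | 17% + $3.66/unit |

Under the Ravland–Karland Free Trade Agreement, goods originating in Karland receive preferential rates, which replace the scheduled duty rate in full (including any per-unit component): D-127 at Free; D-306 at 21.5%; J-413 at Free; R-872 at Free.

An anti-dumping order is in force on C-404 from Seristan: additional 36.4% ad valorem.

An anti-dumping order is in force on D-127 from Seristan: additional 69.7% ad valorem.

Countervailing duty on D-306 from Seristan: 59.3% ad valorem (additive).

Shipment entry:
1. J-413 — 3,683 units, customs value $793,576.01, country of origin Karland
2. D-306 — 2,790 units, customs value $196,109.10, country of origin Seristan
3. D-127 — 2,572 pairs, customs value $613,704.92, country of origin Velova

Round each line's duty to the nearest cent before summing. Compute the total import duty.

$191,988.71

Line 1 (J-413, Karland, 3,683 units, $793,576.01):
Base rate for J-413 is 1% + $1.87/unit.
Origin Karland qualifies under the Ravland–Karland agreement and J-413 is covered: preferential rate Free applies instead.
Duty = $793,576.01 × 0% = $0.00.
Line 2 (D-306, Seristan, 2,790 units, $196,109.10):
Base rate for D-306 is 30.5%.
D-306 has an FTA preferential rate, but origin Seristan is not Karland; base rate stands.
Additional duty on D-306 from Seristan: +59.3%. Applied ad valorem rate: 30.5% + 59.3% = 89.8%.
Duty = $196,109.10 × 89.8% = $176,105.97.
Line 3 (D-127, Velova, 2,572 pairs, $613,704.92):
Base rate for D-127 is 2.5% + $0.21/pair.
D-127 has an FTA preferential rate, but origin Velova is not Karland; base rate stands.
The additional-duty order on D-127 targets Seristan, not Velova; it does not apply.
Duty = $613,704.92 × 2.5% + 2,572 × $0.21 = $15,882.74.
Total = $0.00 + $176,105.97 + $15,882.74 = $191,988.71.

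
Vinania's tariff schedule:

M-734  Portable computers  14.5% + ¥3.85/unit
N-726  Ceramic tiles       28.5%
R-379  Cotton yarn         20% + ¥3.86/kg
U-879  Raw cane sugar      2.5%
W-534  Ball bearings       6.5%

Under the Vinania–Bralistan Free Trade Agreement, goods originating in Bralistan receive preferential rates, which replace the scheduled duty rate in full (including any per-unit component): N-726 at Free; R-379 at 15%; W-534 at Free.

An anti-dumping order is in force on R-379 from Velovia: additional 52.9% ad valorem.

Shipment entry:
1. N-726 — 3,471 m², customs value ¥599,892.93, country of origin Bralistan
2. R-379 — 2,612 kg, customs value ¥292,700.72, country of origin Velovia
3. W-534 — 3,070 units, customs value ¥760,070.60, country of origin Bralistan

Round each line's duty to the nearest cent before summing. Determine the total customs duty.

¥223,461.14

Line 1 (N-726, Bralistan, 3,471 m², ¥599,892.93):
Base rate for N-726 is 28.5%.
Origin Bralistan qualifies under the Vinania–Bralistan agreement and N-726 is covered: preferential rate Free applies instead.
Duty = ¥599,892.93 × 0% = ¥0.00.
Line 2 (R-379, Velovia, 2,612 kg, ¥292,700.72):
Base rate for R-379 is 20% + ¥3.86/kg.
R-379 has an FTA preferential rate, but origin Velovia is not Bralistan; base rate stands.
Additional duty on R-379 from Velovia: +52.9%. Applied ad valorem rate: 20% + 52.9% = 72.9%.
Duty = ¥292,700.72 × 72.9% + 2,612 × ¥3.86 = ¥223,461.14.
Line 3 (W-534, Bralistan, 3,070 units, ¥760,070.60):
Base rate for W-534 is 6.5%.
Origin Bralistan qualifies under the Vinania–Bralistan agreement and W-534 is covered: preferential rate Free applies instead.
Duty = ¥760,070.60 × 0% = ¥0.00.
Total = ¥0.00 + ¥223,461.14 + ¥0.00 = ¥223,461.14.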